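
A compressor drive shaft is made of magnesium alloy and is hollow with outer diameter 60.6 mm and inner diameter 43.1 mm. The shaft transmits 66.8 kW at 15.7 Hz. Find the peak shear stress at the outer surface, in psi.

ω = 2π·15.7 = 98.65 rad/s, so T = P/ω = 66.8×10³ / 98.65 = 677.2 N·m.
J = π(d_o⁴ − d_i⁴)/32 = π(0.0606⁴ − 0.0431⁴)/32 = 9.852×10^-7 m⁴.
τ_max = T·r/J = 677.2 × 0.0303 / 9.852×10^-7 = 2.083×10^7 Pa.

3020 psi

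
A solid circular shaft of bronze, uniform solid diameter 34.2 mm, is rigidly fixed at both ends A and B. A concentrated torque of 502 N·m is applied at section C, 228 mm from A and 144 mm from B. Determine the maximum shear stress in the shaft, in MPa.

39.2 MPa

With uniform GJ and both ends fixed, compatibility θ_AC = θ_CB gives T_A·a = T_B·b, together with T_A + T_B = T₀.
T_A = T₀·b/(a+b) = 502.0·144/372.0 = 194.3 N·m; T_B = 307.7 N·m.
τ in each portion: τ_AC = 2.47×10^7 Pa, τ_CB = 3.92×10^7 Pa; maximum is in CB.
τ_max = T_CB·r/J = 307.7·0.0171/1.34×10^-7 = 3.917×10^7 Pa.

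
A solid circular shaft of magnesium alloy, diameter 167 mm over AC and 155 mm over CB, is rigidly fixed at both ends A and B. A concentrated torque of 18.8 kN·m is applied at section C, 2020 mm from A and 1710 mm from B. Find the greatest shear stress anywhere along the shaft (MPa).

12.0 MPa

Compatibility: T_A·a/J_AC = T_B·b/J_CB with T_A + T_B = T₀.
J_AC = 7.64×10^-5 m⁴, J_CB = 5.67×10^-5 m⁴, so T_A = T₀·(J_AC/a)/((J_AC/a)+(J_CB/b)) = 10020 N·m, T_B = 8782 N·m.
τ in each portion: τ_AC = 1.10×10^7 Pa, τ_CB = 1.20×10^7 Pa; maximum is in CB.
τ_max = T_CB·r/J = 8782·0.0775/5.67×10^-5 = 1.201×10^7 Pa.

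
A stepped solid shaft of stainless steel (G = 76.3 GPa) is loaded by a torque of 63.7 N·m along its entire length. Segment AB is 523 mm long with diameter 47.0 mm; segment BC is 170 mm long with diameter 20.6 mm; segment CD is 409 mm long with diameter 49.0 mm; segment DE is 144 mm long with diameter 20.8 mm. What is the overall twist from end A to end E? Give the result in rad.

0.0161 rad

J_AB = π(0.0470)⁴/32 = 4.79×10^-7 m⁴; J_BC = π(0.0206)⁴/32 = 1.77×10^-8 m⁴; J_CD = π(0.0490)⁴/32 = 5.66×10^-7 m⁴; J_DE = π(0.0208)⁴/32 = 1.84×10^-8 m⁴.
θ = (T/G)·Σ L_i/J_i = (63.70/76.3×10⁹)·(0.523/4.79×10^-7 + 0.170/1.77×10^-8 + 0.409/5.66×10^-7 + 0.144/1.84×10^-8) = 0.01608 rad.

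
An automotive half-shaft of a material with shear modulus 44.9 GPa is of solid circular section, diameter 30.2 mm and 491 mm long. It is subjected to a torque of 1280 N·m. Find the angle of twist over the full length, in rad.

0.171 rad

J = πd⁴/32 = π(0.0302)⁴/32 = 8.166×10^-8 m⁴.
θ = T·L/(G·J) = 1280 × 0.491 / (44.9×10⁹ × 8.166×10^-8) = 0.1714 rad.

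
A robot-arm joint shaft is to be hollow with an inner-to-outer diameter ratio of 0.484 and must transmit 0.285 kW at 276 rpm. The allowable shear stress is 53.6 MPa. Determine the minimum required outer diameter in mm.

ω = 2π·276/60 = 28.90 rad/s, so T = P/ω = 0.285×10³ / 28.90 = 9.861 N·m.
For a hollow shaft with d_i/d_o = 0.484: τ_max = 16T/(π d_o³ (1−k⁴)), so d_o = [16T/(π τ_allow (1−k⁴))]^(1/3) = [16·9.861/(π·5.36×10^7·0.9451)]^(1/3) = 0.009971 m.

9.97 mm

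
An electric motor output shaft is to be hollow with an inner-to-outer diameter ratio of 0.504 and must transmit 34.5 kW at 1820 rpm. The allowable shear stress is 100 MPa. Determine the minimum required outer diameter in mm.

21.4 mm

ω = 2π·1820/60 = 190.6 rad/s, so T = P/ω = 34.5×10³ / 190.6 = 181.0 N·m.
For a hollow shaft with d_i/d_o = 0.504: τ_max = 16T/(π d_o³ (1−k⁴)), so d_o = [16T/(π τ_allow (1−k⁴))]^(1/3) = [16·181.0/(π·1.00×10^8·0.9355)]^(1/3) = 0.02144 m.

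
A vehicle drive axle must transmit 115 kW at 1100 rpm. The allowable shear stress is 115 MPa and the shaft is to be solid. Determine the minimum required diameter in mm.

ω = 2π·1100/60 = 115.2 rad/s, so T = P/ω = 115×10³ / 115.2 = 998.3 N·m.
For a solid shaft τ_max = 16T/(πd³), so d = (16T/(π τ_allow))^(1/3) = (16·998.3/(π·1.15×10^8))^(1/3) = 0.03536 m.

35.4 mm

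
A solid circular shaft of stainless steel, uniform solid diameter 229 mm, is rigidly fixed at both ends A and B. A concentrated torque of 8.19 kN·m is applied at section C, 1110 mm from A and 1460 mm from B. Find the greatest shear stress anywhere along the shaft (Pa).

1.97e6 Pa

With uniform GJ and both ends fixed, compatibility θ_AC = θ_CB gives T_A·a = T_B·b, together with T_A + T_B = T₀.
T_A = T₀·b/(a+b) = 8190·1460/2570 = 4653 N·m; T_B = 3537 N·m.
τ in each portion: τ_AC = 1.97×10^6 Pa, τ_CB = 1.50×10^6 Pa; maximum is in AC.
τ_max = T_AC·r/J = 4653·0.115/2.70×10^-4 = 1.973×10^6 Pa.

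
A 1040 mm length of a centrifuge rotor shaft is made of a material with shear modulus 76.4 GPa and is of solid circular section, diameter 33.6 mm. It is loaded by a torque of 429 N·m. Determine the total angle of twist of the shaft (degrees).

2.67°

J = πd⁴/32 = π(0.0336)⁴/32 = 1.251×10^-7 m⁴.
θ = T·L/(G·J) = 429.0 × 1.04 / (76.4×10⁹ × 1.251×10^-7) = 0.04667 rad.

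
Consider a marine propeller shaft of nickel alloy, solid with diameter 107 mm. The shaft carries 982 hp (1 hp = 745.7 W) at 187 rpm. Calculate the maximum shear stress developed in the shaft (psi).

22500 psi

ω = 2π·187/60 = 19.58 rad/s, so T = P/ω = 982×745.7 / 19.58 = 37390 N·m.
J = πd⁴/32 = π(0.107)⁴/32 = 1.287×10^-5 m⁴.
τ_max = T·r/J = 37390 × 0.0535 / 1.287×10^-5 = 1.555×10^8 Pa.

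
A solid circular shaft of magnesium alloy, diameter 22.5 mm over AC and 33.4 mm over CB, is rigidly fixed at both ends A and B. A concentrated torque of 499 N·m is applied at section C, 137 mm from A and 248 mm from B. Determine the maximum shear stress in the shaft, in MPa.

60.6 MPa

Compatibility: T_A·a/J_AC = T_B·b/J_CB with T_A + T_B = T₀.
J_AC = 2.52×10^-8 m⁴, J_CB = 1.22×10^-7 m⁴, so T_A = T₀·(J_AC/a)/((J_AC/a)+(J_CB/b)) = 135.5 N·m, T_B = 363.5 N·m.
τ in each portion: τ_AC = 6.06×10^7 Pa, τ_CB = 4.97×10^7 Pa; maximum is in AC.
τ_max = T_AC·r/J = 135.5·0.0112/2.52×10^-8 = 6.059×10^7 Pa.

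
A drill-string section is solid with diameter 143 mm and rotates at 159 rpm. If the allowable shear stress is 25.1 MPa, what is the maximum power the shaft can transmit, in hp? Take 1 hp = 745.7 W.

322 hp

J = πd⁴/32 = π(0.143)⁴/32 = 4.105×10^-5 m⁴.
T_max = τ_allow·J/r = 2.51×10^7 × 4.105×10^-5 / 0.0715 = 14410 N·m.
ω = 2π·159/60 = 16.65 rad/s, so P_max = T_max·ω = 2.400×10^5 W.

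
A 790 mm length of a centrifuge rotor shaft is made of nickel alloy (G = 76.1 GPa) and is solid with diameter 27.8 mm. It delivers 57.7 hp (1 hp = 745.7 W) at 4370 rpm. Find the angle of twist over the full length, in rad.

ω = 2π·4370/60 = 457.6 rad/s, so T = P/ω = 57.7×745.7 / 457.6 = 94.02 N·m.
J = πd⁴/32 = π(0.0278)⁴/32 = 5.864×10^-8 m⁴.
θ = T·L/(G·J) = 94.02 × 0.790 / (76.1×10⁹ × 5.864×10^-8) = 0.01665 rad.

0.0166 rad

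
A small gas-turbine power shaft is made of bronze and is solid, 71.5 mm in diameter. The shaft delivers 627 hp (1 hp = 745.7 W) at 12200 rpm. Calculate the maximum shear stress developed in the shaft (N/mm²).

ω = 2π·12200/60 = 1278 rad/s, so T = P/ω = 627×745.7 / 1278 = 366.0 N·m.
J = πd⁴/32 = π(0.0715)⁴/32 = 2.566×10^-6 m⁴.
τ_max = T·r/J = 366.0 × 0.0357 / 2.566×10^-6 = 5.099×10^6 Pa.

5.10 N/mm²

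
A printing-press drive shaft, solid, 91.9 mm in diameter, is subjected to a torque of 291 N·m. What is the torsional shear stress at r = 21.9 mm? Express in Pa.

910000 Pa

J = πd⁴/32 = π(0.0919)⁴/32 = 7.003×10^-6 m⁴.
Shear stress varies linearly with radius: τ = T·r/J = 291.0 × 0.0219 / 7.003×10^-6 = 9.101×10^5 Pa.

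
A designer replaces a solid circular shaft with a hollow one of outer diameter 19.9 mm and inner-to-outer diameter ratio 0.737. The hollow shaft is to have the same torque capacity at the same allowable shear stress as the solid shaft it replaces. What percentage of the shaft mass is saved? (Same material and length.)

Equal τ_max and T ⇒ the solid shaft needs d_s³ = d_o³(1−k⁴), so d_s = 19.9·(1−0.737⁴)^(1/3) = 17.71 mm.
Area ratio A_h/A_s = d_o²(1−k²)/d_s² = (1−k²)/(1−k⁴)^(2/3) = 0.5767.
Mass saving = 1 − 0.5767 = 42.3 %.

42.3 %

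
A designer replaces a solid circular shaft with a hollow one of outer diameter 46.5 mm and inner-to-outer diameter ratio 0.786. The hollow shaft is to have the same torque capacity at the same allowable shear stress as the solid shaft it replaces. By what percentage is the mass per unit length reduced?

47.3 %

Equal τ_max and T ⇒ the solid shaft needs d_s³ = d_o³(1−k⁴), so d_s = 46.5·(1−0.786⁴)^(1/3) = 39.61 mm.
Area ratio A_h/A_s = d_o²(1−k²)/d_s² = (1−k²)/(1−k⁴)^(2/3) = 0.5266.
Mass saving = 1 − 0.5266 = 47.3 %.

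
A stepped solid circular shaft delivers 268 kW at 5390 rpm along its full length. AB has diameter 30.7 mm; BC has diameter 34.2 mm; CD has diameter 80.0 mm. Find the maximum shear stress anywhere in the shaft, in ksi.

12.1 ksi

ω = 2π·5390/60 = 564.4 rad/s, so T = P/ω = 268×10³ / 564.4 = 474.8 N·m.
Under the same torque, τ_max = 16T/(πd³) is largest where d is smallest — segment AB (d = 30.7 mm).
τ_max = 16·474.8/(π·(0.0307)³) = 8.357×10^7 Pa.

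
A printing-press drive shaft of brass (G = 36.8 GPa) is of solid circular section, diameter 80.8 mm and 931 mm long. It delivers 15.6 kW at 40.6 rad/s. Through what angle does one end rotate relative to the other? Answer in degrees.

0.133°

ω = 40.6 rad/s, so T = P/ω = 15.6×10³ / 40.60 = 384.2 N·m.
J = πd⁴/32 = π(0.0808)⁴/32 = 4.185×10^-6 m⁴.
θ = T·L/(G·J) = 384.2 × 0.931 / (36.8×10⁹ × 4.185×10^-6) = 2.323×10^-3 rad.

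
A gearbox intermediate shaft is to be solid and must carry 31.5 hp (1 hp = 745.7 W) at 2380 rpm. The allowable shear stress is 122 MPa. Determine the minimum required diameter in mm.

15.8 mm

ω = 2π·2380/60 = 249.2 rad/s, so T = P/ω = 31.5×745.7 / 249.2 = 94.25 N·m.
For a solid shaft τ_max = 16T/(πd³), so d = (16T/(π τ_allow))^(1/3) = (16·94.25/(π·1.22×10^8))^(1/3) = 0.01579 m.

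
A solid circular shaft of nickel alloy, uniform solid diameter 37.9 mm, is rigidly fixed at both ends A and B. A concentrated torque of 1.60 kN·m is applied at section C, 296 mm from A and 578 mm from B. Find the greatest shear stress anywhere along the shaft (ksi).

14.4 ksi

With uniform GJ and both ends fixed, compatibility θ_AC = θ_CB gives T_A·a = T_B·b, together with T_A + T_B = T₀.
T_A = T₀·b/(a+b) = 1600·578/874.0 = 1058 N·m; T_B = 541.9 N·m.
τ in each portion: τ_AC = 9.90×10^7 Pa, τ_CB = 5.07×10^7 Pa; maximum is in AC.
τ_max = T_AC·r/J = 1058·0.0189/2.03×10^-7 = 9.899×10^7 Pa.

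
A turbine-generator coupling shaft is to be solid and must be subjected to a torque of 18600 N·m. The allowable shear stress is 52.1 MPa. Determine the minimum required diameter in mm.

122 mm

For a solid shaft τ_max = 16T/(πd³), so d = (16T/(π τ_allow))^(1/3) = (16·18600/(π·5.21×10^7))^(1/3) = 0.1221 m.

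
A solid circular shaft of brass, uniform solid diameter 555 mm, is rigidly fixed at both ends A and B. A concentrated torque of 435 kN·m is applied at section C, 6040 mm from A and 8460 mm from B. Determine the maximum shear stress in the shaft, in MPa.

7.56 MPa

With uniform GJ and both ends fixed, compatibility θ_AC = θ_CB gives T_A·a = T_B·b, together with T_A + T_B = T₀.
T_A = T₀·b/(a+b) = 435000·8460/14500 = 253800 N·m; T_B = 181200 N·m.
τ in each portion: τ_AC = 7.56×10^6 Pa, τ_CB = 5.40×10^6 Pa; maximum is in AC.
τ_max = T_AC·r/J = 253800·0.278/9.31×10^-3 = 7.561×10^6 Pa.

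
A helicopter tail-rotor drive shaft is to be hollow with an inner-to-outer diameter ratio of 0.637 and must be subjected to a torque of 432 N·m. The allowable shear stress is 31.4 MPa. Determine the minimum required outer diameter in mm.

For a hollow shaft with d_i/d_o = 0.637: τ_max = 16T/(π d_o³ (1−k⁴)), so d_o = [16T/(π τ_allow (1−k⁴))]^(1/3) = [16·432.0/(π·3.14×10^7·0.8354)]^(1/3) = 0.04377 m.

43.8 mm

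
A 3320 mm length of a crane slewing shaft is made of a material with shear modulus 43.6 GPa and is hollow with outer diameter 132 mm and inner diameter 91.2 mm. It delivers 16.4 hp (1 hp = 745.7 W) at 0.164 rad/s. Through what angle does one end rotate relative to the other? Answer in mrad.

247 mrad

ω = 0.164 rad/s, so T = P/ω = 16.4×745.7 / 0.1640 = 74570 N·m.
J = π(d_o⁴ − d_i⁴)/32 = π(0.132⁴ − 0.0912⁴)/32 = 2.301×10^-5 m⁴.
θ = T·L/(G·J) = 74570 × 3.32 / (43.6×10⁹ × 2.301×10^-5) = 0.2467 rad.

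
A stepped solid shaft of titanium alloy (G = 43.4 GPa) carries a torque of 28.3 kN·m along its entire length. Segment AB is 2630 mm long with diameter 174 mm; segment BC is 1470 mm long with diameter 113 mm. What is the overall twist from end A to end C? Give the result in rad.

0.0789 rad

J_AB = π(0.174)⁴/32 = 9.00×10^-5 m⁴; J_BC = π(0.113)⁴/32 = 1.60×10^-5 m⁴.
θ = (T/G)·Σ L_i/J_i = (28300/43.4×10⁹)·(2.63/9.00×10^-5 + 1.47/1.60×10^-5) = 0.07894 rad.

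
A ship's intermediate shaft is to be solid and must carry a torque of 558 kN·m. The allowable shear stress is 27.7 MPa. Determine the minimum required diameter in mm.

468 mm

For a solid shaft τ_max = 16T/(πd³), so d = (16T/(π τ_allow))^(1/3) = (16·558000/(π·2.77×10^7))^(1/3) = 0.4681 m.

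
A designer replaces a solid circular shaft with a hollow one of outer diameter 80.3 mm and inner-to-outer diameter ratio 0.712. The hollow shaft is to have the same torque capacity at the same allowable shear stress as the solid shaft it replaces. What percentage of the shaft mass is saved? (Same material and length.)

39.9 %

Equal τ_max and T ⇒ the solid shaft needs d_s³ = d_o³(1−k⁴), so d_s = 80.3·(1−0.712⁴)^(1/3) = 72.73 mm.
Area ratio A_h/A_s = d_o²(1−k²)/d_s² = (1−k²)/(1−k⁴)^(2/3) = 0.6010.
Mass saving = 1 − 0.6010 = 39.9 %.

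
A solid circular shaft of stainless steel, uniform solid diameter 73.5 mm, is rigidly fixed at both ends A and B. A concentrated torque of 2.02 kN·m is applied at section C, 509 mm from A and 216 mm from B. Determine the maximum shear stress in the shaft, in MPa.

With uniform GJ and both ends fixed, compatibility θ_AC = θ_CB gives T_A·a = T_B·b, together with T_A + T_B = T₀.
T_A = T₀·b/(a+b) = 2020·216/725.0 = 601.8 N·m; T_B = 1418 N·m.
τ in each portion: τ_AC = 7.72×10^6 Pa, τ_CB = 1.82×10^7 Pa; maximum is in CB.
τ_max = T_CB·r/J = 1418·0.0367/2.87×10^-6 = 1.819×10^7 Pa.

18.2 MPa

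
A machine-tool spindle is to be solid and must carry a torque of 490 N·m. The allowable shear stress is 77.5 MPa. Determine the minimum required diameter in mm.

31.8 mm

For a solid shaft τ_max = 16T/(πd³), so d = (16T/(π τ_allow))^(1/3) = (16·490.0/(π·7.75×10^7))^(1/3) = 0.03181 m.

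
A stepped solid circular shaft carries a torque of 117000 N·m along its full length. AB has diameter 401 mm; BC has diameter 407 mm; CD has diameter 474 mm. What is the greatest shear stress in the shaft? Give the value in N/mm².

Under the same torque, τ_max = 16T/(πd³) is largest where d is smallest — segment AB (d = 401 mm).
τ_max = 16·117000/(π·(0.401)³) = 9.241×10^6 Pa.

9.24 N/mm²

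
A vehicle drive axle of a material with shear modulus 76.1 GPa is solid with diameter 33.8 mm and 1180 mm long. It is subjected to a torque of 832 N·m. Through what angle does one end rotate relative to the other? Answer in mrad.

J = πd⁴/32 = π(0.0338)⁴/32 = 1.281×10^-7 m⁴.
θ = T·L/(G·J) = 832.0 × 1.18 / (76.1×10⁹ × 1.281×10^-7) = 0.1007 rad.

101 mrad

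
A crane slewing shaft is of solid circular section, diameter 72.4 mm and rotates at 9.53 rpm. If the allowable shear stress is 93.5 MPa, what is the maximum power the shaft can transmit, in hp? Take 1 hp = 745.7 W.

J = πd⁴/32 = π(0.0724)⁴/32 = 2.697×10^-6 m⁴.
T_max = τ_allow·J/r = 9.35×10^7 × 2.697×10^-6 / 0.0362 = 6967 N·m.
ω = 2π·9.53/60 = 0.9980 rad/s, so P_max = T_max·ω = 6953 W.

9.32 hp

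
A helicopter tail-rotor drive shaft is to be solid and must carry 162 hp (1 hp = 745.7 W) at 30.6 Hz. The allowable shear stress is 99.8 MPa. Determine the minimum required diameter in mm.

31.8 mm

ω = 2π·30.6 = 192.3 rad/s, so T = P/ω = 162×745.7 / 192.3 = 628.3 N·m.
For a solid shaft τ_max = 16T/(πd³), so d = (16T/(π τ_allow))^(1/3) = (16·628.3/(π·9.98×10^7))^(1/3) = 0.03177 m.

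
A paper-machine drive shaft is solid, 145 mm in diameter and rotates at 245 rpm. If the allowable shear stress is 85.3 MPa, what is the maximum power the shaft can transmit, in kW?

J = πd⁴/32 = π(0.145)⁴/32 = 4.340×10^-5 m⁴.
T_max = τ_allow·J/r = 8.53×10^7 × 4.340×10^-5 / 0.0725 = 51060 N·m.
ω = 2π·245/60 = 25.66 rad/s, so P_max = T_max·ω = 1.310×10^6 W.

1310 kW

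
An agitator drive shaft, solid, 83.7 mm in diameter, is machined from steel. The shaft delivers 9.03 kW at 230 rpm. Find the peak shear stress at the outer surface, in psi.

ω = 2π·230/60 = 24.09 rad/s, so T = P/ω = 9.03×10³ / 24.09 = 374.9 N·m.
J = πd⁴/32 = π(0.0837)⁴/32 = 4.818×10^-6 m⁴.
τ_max = T·r/J = 374.9 × 0.0418 / 4.818×10^-6 = 3.256×10^6 Pa.

472 psi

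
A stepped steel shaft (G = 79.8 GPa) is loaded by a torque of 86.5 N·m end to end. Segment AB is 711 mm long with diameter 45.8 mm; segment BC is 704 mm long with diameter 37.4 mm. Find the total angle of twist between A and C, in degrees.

0.330°

J_AB = π(0.0458)⁴/32 = 4.32×10^-7 m⁴; J_BC = π(0.0374)⁴/32 = 1.92×10^-7 m⁴.
θ = (T/G)·Σ L_i/J_i = (86.50/79.8×10⁹)·(0.711/4.32×10^-7 + 0.704/1.92×10^-7) = 5.757×10^-3 rad.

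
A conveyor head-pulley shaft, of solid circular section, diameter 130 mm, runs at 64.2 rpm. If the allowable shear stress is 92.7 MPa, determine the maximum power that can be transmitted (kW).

J = πd⁴/32 = π(0.130)⁴/32 = 2.804×10^-5 m⁴.
T_max = τ_allow·J/r = 9.27×10^7 × 2.804×10^-5 / 0.0650 = 39990 N·m.
ω = 2π·64.2/60 = 6.723 rad/s, so P_max = T_max·ω = 2.688×10^5 W.

269 kW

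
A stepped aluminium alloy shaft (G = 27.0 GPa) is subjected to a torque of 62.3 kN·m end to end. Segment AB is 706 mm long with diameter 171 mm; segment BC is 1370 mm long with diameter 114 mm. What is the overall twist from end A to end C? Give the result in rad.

J_AB = π(0.171)⁴/32 = 8.39×10^-5 m⁴; J_BC = π(0.114)⁴/32 = 1.66×10^-5 m⁴.
θ = (T/G)·Σ L_i/J_i = (62300/27.0×10⁹)·(0.706/8.39×10^-5 + 1.37/1.66×10^-5) = 0.2101 rad.

0.210 rad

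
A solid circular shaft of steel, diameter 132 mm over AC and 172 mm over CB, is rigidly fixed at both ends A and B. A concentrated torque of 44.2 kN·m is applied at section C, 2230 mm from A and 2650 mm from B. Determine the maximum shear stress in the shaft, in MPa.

31.3 MPa

Compatibility: T_A·a/J_AC = T_B·b/J_CB with T_A + T_B = T₀.
J_AC = 2.98×10^-5 m⁴, J_CB = 8.59×10^-5 m⁴, so T_A = T₀·(J_AC/a)/((J_AC/a)+(J_CB/b)) = 12900 N·m, T_B = 31300 N·m.
τ in each portion: τ_AC = 2.86×10^7 Pa, τ_CB = 3.13×10^7 Pa; maximum is in CB.
τ_max = T_CB·r/J = 31300·0.0860/8.59×10^-5 = 3.133×10^7 Pa.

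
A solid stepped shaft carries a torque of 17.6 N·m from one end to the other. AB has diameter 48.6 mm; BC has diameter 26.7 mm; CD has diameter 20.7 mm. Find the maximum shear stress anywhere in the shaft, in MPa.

Under the same torque, τ_max = 16T/(πd³) is largest where d is smallest — segment CD (d = 20.7 mm).
τ_max = 16·17.60/(π·(0.0207)³) = 1.011×10^7 Pa.

10.1 MPa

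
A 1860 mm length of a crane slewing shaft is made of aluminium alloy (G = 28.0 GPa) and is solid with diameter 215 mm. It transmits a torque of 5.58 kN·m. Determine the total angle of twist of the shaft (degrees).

0.101°

J = πd⁴/32 = π(0.215)⁴/32 = 2.098×10^-4 m⁴.
θ = T·L/(G·J) = 5580 × 1.86 / (28.0×10⁹ × 2.098×10^-4) = 1.767×10^-3 rad.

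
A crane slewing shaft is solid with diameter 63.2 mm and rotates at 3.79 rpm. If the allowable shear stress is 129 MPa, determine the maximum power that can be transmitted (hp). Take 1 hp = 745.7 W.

J = πd⁴/32 = π(0.0632)⁴/32 = 1.566×10^-6 m⁴.
T_max = τ_allow·J/r = 1.29×10^8 × 1.566×10^-6 / 0.0316 = 6394 N·m.
ω = 2π·3.79/60 = 0.3969 rad/s, so P_max = T_max·ω = 2538 W.

3.40 hp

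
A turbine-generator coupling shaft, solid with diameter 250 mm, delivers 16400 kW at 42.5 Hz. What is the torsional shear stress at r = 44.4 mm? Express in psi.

1030 psi

ω = 2π·42.5 = 267.0 rad/s, so T = P/ω = 16400×10³ / 267.0 = 61420 N·m.
J = πd⁴/32 = π(0.250)⁴/32 = 3.835×10^-4 m⁴.
Shear stress varies linearly with radius: τ = T·r/J = 61420 × 0.0444 / 3.835×10^-4 = 7.110×10^6 Pa.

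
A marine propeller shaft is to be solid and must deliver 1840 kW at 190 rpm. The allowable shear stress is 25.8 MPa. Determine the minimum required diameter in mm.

263 mm

ω = 2π·190/60 = 19.90 rad/s, so T = P/ω = 1840×10³ / 19.90 = 92480 N·m.
For a solid shaft τ_max = 16T/(πd³), so d = (16T/(π τ_allow))^(1/3) = (16·92480/(π·2.58×10^7))^(1/3) = 0.2633 m.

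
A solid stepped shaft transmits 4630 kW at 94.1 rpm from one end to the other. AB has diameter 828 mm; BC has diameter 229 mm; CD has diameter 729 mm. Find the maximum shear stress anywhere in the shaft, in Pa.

1.99e8 Pa

ω = 2π·94.1/60 = 9.854 rad/s, so T = P/ω = 4630×10³ / 9.854 = 469900 N·m.
Under the same torque, τ_max = 16T/(πd³) is largest where d is smallest — segment BC (d = 229 mm).
τ_max = 16·469900/(π·(0.229)³) = 1.993×10^8 Pa.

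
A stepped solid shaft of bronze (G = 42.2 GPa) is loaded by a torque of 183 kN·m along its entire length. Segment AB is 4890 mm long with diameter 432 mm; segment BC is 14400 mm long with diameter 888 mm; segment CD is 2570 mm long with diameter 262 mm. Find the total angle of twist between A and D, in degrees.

J_AB = π(0.432)⁴/32 = 3.42×10^-3 m⁴; J_BC = π(0.888)⁴/32 = 0.0610 m⁴; J_CD = π(0.262)⁴/32 = 4.63×10^-4 m⁴.
θ = (T/G)·Σ L_i/J_i = (183000/42.2×10⁹)·(4.89/3.42×10^-3 + 14.4/0.0610 + 2.57/4.63×10^-4) = 0.03132 rad.

1.79°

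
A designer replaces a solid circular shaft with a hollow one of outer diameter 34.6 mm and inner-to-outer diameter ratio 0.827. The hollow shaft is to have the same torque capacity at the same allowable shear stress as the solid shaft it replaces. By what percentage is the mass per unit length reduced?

51.9 %

Equal τ_max and T ⇒ the solid shaft needs d_s³ = d_o³(1−k⁴), so d_s = 34.6·(1−0.827⁴)^(1/3) = 28.04 mm.
Area ratio A_h/A_s = d_o²(1−k²)/d_s² = (1−k²)/(1−k⁴)^(2/3) = 0.4813.
Mass saving = 1 − 0.4813 = 51.9 %.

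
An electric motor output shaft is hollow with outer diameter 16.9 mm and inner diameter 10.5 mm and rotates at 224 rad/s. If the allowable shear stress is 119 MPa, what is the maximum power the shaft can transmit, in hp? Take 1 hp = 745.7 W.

J = π(d_o⁴ − d_i⁴)/32 = π(0.0169⁴ − 0.0105⁴)/32 = 6.815×10^-9 m⁴.
T_max = τ_allow·J/r = 1.19×10^8 × 6.815×10^-9 / 0.00845 = 95.98 N·m.
ω = 224 rad/s, so P_max = T_max·ω = 2.150×10^4 W.

28.8 hp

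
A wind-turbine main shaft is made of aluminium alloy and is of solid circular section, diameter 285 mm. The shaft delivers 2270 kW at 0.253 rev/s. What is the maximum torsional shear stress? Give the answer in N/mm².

ω = 2π·0.253 = 1.590 rad/s, so T = P/ω = 2270×10³ / 1.590 = 1.428e6 N·m.
J = πd⁴/32 = π(0.285)⁴/32 = 6.477×10^-4 m⁴.
τ_max = T·r/J = 1.428e6 × 0.142 / 6.477×10^-4 = 3.142×10^8 Pa.

314 N/mm²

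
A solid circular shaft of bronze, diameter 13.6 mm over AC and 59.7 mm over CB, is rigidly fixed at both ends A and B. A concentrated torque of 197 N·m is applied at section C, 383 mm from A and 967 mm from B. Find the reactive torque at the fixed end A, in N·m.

Compatibility: T_A·a/J_AC = T_B·b/J_CB with T_A + T_B = T₀.
J_AC = 3.36×10^-9 m⁴, J_CB = 1.25×10^-6 m⁴, so T_A = T₀·(J_AC/a)/((J_AC/a)+(J_CB/b)) = 1.330 N·m, T_B = 195.7 N·m.

1.33 N·m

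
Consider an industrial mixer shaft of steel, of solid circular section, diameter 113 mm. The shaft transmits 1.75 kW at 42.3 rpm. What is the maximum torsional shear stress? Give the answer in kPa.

ω = 2π·42.3/60 = 4.430 rad/s, so T = P/ω = 1.75×10³ / 4.430 = 395.1 N·m.
J = πd⁴/32 = π(0.113)⁴/32 = 1.601×10^-5 m⁴.
τ_max = T·r/J = 395.1 × 0.0565 / 1.601×10^-5 = 1.394×10^6 Pa.

1390 kPa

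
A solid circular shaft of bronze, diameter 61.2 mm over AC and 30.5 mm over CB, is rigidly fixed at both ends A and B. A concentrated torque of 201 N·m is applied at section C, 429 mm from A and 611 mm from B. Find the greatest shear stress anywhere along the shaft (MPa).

4.28 MPa

Compatibility: T_A·a/J_AC = T_B·b/J_CB with T_A + T_B = T₀.
J_AC = 1.38×10^-6 m⁴, J_CB = 8.50×10^-8 m⁴, so T_A = T₀·(J_AC/a)/((J_AC/a)+(J_CB/b)) = 192.7 N·m, T_B = 8.344 N·m.
τ in each portion: τ_AC = 4.28×10^6 Pa, τ_CB = 1.50×10^6 Pa; maximum is in AC.
τ_max = T_AC·r/J = 192.7·0.0306/1.38×10^-6 = 4.281×10^6 Pa.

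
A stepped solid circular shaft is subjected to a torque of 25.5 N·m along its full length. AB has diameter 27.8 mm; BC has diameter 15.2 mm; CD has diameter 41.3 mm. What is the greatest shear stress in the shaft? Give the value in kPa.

Under the same torque, τ_max = 16T/(πd³) is largest where d is smallest — segment BC (d = 15.2 mm).
τ_max = 16·25.50/(π·(0.0152)³) = 3.698×10^7 Pa.

37000 kPa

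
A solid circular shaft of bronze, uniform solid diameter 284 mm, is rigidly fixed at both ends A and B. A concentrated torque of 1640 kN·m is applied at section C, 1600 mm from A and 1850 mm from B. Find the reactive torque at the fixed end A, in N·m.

With uniform GJ and both ends fixed, compatibility θ_AC = θ_CB gives T_A·a = T_B·b, together with T_A + T_B = T₀.
T_A = T₀·b/(a+b) = 1.640e6·1850/3450 = 879400 N·m; T_B = 760600 N·m.

879000 N·m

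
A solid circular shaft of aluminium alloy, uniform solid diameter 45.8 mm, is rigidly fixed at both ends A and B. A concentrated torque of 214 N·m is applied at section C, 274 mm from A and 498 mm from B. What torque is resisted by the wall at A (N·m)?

138 N·m

With uniform GJ and both ends fixed, compatibility θ_AC = θ_CB gives T_A·a = T_B·b, together with T_A + T_B = T₀.
T_A = T₀·b/(a+b) = 214.0·498/772.0 = 138.0 N·m; T_B = 75.95 N·m.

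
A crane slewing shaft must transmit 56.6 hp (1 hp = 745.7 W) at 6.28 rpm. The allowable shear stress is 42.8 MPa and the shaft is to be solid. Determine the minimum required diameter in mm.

ω = 2π·6.28/60 = 0.6576 rad/s, so T = P/ω = 56.6×745.7 / 0.6576 = 64180 N·m.
For a solid shaft τ_max = 16T/(πd³), so d = (16T/(π τ_allow))^(1/3) = (16·64180/(π·4.28×10^7))^(1/3) = 0.1969 m.

197 mm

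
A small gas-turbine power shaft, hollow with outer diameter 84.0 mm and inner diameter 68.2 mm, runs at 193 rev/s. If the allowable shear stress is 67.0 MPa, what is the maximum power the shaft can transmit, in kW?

J = π(d_o⁴ − d_i⁴)/32 = π(0.0840⁴ − 0.0682⁴)/32 = 2.764×10^-6 m⁴.
T_max = τ_allow·J/r = 6.70×10^7 × 2.764×10^-6 / 0.0420 = 4409 N·m.
ω = 2π·193 = 1213 rad/s, so P_max = T_max·ω = 5.347×10^6 W.

5350 kW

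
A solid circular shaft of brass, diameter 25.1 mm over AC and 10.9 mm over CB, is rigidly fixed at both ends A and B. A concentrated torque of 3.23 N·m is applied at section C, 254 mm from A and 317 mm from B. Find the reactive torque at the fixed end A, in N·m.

3.14 N·m

Compatibility: T_A·a/J_AC = T_B·b/J_CB with T_A + T_B = T₀.
J_AC = 3.90×10^-8 m⁴, J_CB = 1.39×10^-9 m⁴, so T_A = T₀·(J_AC/a)/((J_AC/a)+(J_CB/b)) = 3.141 N·m, T_B = 0.08949 N·m.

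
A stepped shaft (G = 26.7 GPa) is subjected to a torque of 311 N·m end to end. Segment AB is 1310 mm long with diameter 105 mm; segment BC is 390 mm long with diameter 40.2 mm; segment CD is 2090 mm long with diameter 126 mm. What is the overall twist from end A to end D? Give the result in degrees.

1.14°

J_AB = π(0.105)⁴/32 = 1.19×10^-5 m⁴; J_BC = π(0.0402)⁴/32 = 2.56×10^-7 m⁴; J_CD = π(0.126)⁴/32 = 2.47×10^-5 m⁴.
θ = (T/G)·Σ L_i/J_i = (311.0/26.7×10⁹)·(1.31/1.19×10^-5 + 0.390/2.56×10^-7 + 2.09/2.47×10^-5) = 0.01998 rad.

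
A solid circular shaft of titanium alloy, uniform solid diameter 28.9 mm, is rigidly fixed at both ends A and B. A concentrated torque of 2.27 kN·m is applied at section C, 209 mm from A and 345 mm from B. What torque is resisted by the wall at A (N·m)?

1410 N·m

With uniform GJ and both ends fixed, compatibility θ_AC = θ_CB gives T_A·a = T_B·b, together with T_A + T_B = T₀.
T_A = T₀·b/(a+b) = 2270·345/554.0 = 1414 N·m; T_B = 856.4 N·m.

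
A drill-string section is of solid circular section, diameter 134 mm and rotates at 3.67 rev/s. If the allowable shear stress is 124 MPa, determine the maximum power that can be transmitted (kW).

J = πd⁴/32 = π(0.134)⁴/32 = 3.165×10^-5 m⁴.
T_max = τ_allow·J/r = 1.24×10^8 × 3.165×10^-5 / 0.0670 = 58580 N·m.
ω = 2π·3.67 = 23.06 rad/s, so P_max = T_max·ω = 1.351×10^6 W.

1350 kW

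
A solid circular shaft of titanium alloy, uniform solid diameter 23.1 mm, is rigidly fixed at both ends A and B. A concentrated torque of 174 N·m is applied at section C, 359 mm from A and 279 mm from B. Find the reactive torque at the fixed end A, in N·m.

76.1 N·m

With uniform GJ and both ends fixed, compatibility θ_AC = θ_CB gives T_A·a = T_B·b, together with T_A + T_B = T₀.
T_A = T₀·b/(a+b) = 174.0·279/638.0 = 76.09 N·m; T_B = 97.91 N·m.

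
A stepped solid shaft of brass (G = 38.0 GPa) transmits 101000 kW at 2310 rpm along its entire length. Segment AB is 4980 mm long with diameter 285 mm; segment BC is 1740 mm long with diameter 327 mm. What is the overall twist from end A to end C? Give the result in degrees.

5.82°

ω = 2π·2310/60 = 241.9 rad/s, so T = P/ω = 101000×10³ / 241.9 = 417500 N·m.
J_AB = π(0.285)⁴/32 = 6.48×10^-4 m⁴; J_BC = π(0.327)⁴/32 = 1.12×10^-3 m⁴.
θ = (T/G)·Σ L_i/J_i = (417500/38.0×10⁹)·(4.98/6.48×10^-4 + 1.74/1.12×10^-3) = 0.1015 rad.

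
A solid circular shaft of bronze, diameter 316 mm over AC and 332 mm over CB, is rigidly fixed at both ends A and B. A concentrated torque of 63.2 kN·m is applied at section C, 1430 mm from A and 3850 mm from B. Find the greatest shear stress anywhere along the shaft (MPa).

7.02 MPa

Compatibility: T_A·a/J_AC = T_B·b/J_CB with T_A + T_B = T₀.
J_AC = 9.79×10^-4 m⁴, J_CB = 1.19×10^-3 m⁴, so T_A = T₀·(J_AC/a)/((J_AC/a)+(J_CB/b)) = 43510 N·m, T_B = 19690 N·m.
τ in each portion: τ_AC = 7.02×10^6 Pa, τ_CB = 2.74×10^6 Pa; maximum is in AC.
τ_max = T_AC·r/J = 43510·0.158/9.79×10^-4 = 7.022×10^6 Pa.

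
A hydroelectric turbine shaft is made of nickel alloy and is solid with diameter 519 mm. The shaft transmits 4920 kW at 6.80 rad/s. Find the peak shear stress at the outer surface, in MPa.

26.4 MPa

ω = 6.80 rad/s, so T = P/ω = 4920×10³ / 6.800 = 723500 N·m.
J = πd⁴/32 = π(0.519)⁴/32 = 7.123×10^-3 m⁴.
τ_max = T·r/J = 723500 × 0.260 / 7.123×10^-3 = 2.636×10^7 Pa.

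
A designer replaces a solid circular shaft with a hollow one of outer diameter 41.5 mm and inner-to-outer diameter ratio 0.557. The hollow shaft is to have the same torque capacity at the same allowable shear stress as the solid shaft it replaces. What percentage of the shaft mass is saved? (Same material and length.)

Equal τ_max and T ⇒ the solid shaft needs d_s³ = d_o³(1−k⁴), so d_s = 41.5·(1−0.557⁴)^(1/3) = 40.12 mm.
Area ratio A_h/A_s = d_o²(1−k²)/d_s² = (1−k²)/(1−k⁴)^(2/3) = 0.7379.
Mass saving = 1 − 0.7379 = 26.2 %.

26.2 %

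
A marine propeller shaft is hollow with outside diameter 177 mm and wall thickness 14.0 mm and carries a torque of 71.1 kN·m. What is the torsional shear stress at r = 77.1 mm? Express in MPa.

J = π(d_o⁴ − d_i⁴)/32 = π(0.177⁴ − 0.149⁴)/32 = 4.797×10^-5 m⁴.
Shear stress varies linearly with radius: τ = T·r/J = 71100 × 0.0771 / 4.797×10^-5 = 1.143×10^8 Pa.

114 MPa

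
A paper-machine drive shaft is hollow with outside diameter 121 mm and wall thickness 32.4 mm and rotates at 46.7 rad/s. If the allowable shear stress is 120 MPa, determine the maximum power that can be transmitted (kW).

J = π(d_o⁴ − d_i⁴)/32 = π(0.121⁴ − 0.0562⁴)/32 = 2.007×10^-5 m⁴.
T_max = τ_allow·J/r = 1.20×10^8 × 2.007×10^-5 / 0.0605 = 39800 N·m.
ω = 46.7 rad/s, so P_max = T_max·ω = 1.859×10^6 W.

1860 kW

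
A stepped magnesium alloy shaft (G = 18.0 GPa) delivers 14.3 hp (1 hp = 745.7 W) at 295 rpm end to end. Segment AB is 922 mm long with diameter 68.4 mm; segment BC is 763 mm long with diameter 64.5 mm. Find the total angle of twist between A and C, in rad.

ω = 2π·295/60 = 30.89 rad/s, so T = P/ω = 14.3×745.7 / 30.89 = 345.2 N·m.
J_AB = π(0.0684)⁴/32 = 2.15×10^-6 m⁴; J_BC = π(0.0645)⁴/32 = 1.70×10^-6 m⁴.
θ = (T/G)·Σ L_i/J_i = (345.2/18.0×10⁹)·(0.922/2.15×10^-6 + 0.763/1.70×10^-6) = 0.01684 rad.

0.0168 rad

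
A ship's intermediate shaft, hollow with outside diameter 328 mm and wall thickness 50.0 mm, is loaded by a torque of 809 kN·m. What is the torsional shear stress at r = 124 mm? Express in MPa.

115 MPa

J = π(d_o⁴ − d_i⁴)/32 = π(0.328⁴ − 0.228⁴)/32 = 8.710×10^-4 m⁴.
Shear stress varies linearly with radius: τ = T·r/J = 809000 × 0.124 / 8.710×10^-4 = 1.152×10^8 Pa.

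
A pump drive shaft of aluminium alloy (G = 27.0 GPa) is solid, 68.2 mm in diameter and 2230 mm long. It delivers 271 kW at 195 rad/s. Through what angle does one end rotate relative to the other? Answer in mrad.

ω = 195 rad/s, so T = P/ω = 271×10³ / 195.0 = 1390 N·m.
J = πd⁴/32 = π(0.0682)⁴/32 = 2.124×10^-6 m⁴.
θ = T·L/(G·J) = 1390 × 2.23 / (27.0×10⁹ × 2.124×10^-6) = 0.05404 rad.

54.0 mrad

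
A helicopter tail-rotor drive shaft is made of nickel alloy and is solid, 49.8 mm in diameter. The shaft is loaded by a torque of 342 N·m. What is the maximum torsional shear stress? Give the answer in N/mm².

J = πd⁴/32 = π(0.0498)⁴/32 = 6.038×10^-7 m⁴.
τ_max = T·r/J = 342.0 × 0.0249 / 6.038×10^-7 = 1.410×10^7 Pa.

14.1 N/mm²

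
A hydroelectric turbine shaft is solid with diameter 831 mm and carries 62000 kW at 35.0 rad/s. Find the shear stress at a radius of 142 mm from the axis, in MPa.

5.37 MPa

ω = 35.0 rad/s, so T = P/ω = 62000×10³ / 35.00 = 1.771e6 N·m.
J = πd⁴/32 = π(0.831)⁴/32 = 0.04682 m⁴.
Shear stress varies linearly with radius: τ = T·r/J = 1.771e6 × 0.142 / 0.04682 = 5.373×10^6 Pa.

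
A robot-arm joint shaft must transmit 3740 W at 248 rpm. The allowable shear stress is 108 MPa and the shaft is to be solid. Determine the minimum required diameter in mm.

ω = 2π·248/60 = 25.97 rad/s, so T = P/ω = 3740 / 25.97 = 144.0 N·m.
For a solid shaft τ_max = 16T/(πd³), so d = (16T/(π τ_allow))^(1/3) = (16·144.0/(π·1.08×10^8))^(1/3) = 0.01894 m.

18.9 mm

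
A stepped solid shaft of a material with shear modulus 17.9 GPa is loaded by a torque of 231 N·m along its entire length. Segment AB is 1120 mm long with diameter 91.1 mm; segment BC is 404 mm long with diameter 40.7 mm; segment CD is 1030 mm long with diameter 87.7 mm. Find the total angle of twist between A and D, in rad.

J_AB = π(0.0911)⁴/32 = 6.76×10^-6 m⁴; J_BC = π(0.0407)⁴/32 = 2.69×10^-7 m⁴; J_CD = π(0.0877)⁴/32 = 5.81×10^-6 m⁴.
θ = (T/G)·Σ L_i/J_i = (231.0/17.9×10⁹)·(1.12/6.76×10^-6 + 0.404/2.69×10^-7 + 1.03/5.81×10^-6) = 0.02378 rad.

0.0238 rad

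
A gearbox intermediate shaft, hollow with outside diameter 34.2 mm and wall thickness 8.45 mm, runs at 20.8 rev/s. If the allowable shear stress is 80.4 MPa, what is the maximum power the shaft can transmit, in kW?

77.1 kW

J = π(d_o⁴ − d_i⁴)/32 = π(0.0342⁴ − 0.0173⁴)/32 = 1.255×10^-7 m⁴.
T_max = τ_allow·J/r = 8.04×10^7 × 1.255×10^-7 / 0.0171 = 590.1 N·m.
ω = 2π·20.8 = 130.7 rad/s, so P_max = T_max·ω = 7.713×10^4 W.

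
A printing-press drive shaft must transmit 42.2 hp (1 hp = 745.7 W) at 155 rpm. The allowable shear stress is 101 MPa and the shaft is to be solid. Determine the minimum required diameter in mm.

46.1 mm

ω = 2π·155/60 = 16.23 rad/s, so T = P/ω = 42.2×745.7 / 16.23 = 1939 N·m.
For a solid shaft τ_max = 16T/(πd³), so d = (16T/(π τ_allow))^(1/3) = (16·1939/(π·1.01×10^8))^(1/3) = 0.04607 m.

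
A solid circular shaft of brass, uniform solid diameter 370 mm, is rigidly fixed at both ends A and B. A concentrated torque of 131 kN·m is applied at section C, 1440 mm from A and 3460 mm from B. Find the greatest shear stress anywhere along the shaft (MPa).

9.30 MPa

With uniform GJ and both ends fixed, compatibility θ_AC = θ_CB gives T_A·a = T_B·b, together with T_A + T_B = T₀.
T_A = T₀·b/(a+b) = 131000·3460/4900 = 92500 N·m; T_B = 38500 N·m.
τ in each portion: τ_AC = 9.30×10^6 Pa, τ_CB = 3.87×10^6 Pa; maximum is in AC.
τ_max = T_AC·r/J = 92500·0.185/1.84×10^-3 = 9.301×10^6 Pa.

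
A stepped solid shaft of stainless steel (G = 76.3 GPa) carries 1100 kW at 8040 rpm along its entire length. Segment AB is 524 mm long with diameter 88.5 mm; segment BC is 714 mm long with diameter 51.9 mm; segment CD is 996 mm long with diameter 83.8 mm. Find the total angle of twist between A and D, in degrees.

1.27°

ω = 2π·8040/60 = 841.9 rad/s, so T = P/ω = 1100×10³ / 841.9 = 1306 N·m.
J_AB = π(0.0885)⁴/32 = 6.02×10^-6 m⁴; J_BC = π(0.0519)⁴/32 = 7.12×10^-7 m⁴; J_CD = π(0.0838)⁴/32 = 4.84×10^-6 m⁴.
θ = (T/G)·Σ L_i/J_i = (1306/76.3×10⁹)·(0.524/6.02×10^-6 + 0.714/7.12×10^-7 + 0.996/4.84×10^-6) = 0.02218 rad.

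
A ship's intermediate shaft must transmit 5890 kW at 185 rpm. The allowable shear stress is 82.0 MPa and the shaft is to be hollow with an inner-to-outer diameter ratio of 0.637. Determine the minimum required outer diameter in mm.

283 mm

ω = 2π·185/60 = 19.37 rad/s, so T = P/ω = 5890×10³ / 19.37 = 304000 N·m.
For a hollow shaft with d_i/d_o = 0.637: τ_max = 16T/(π d_o³ (1−k⁴)), so d_o = [16T/(π τ_allow (1−k⁴))]^(1/3) = [16·304000/(π·8.20×10^7·0.8354)]^(1/3) = 0.2827 m.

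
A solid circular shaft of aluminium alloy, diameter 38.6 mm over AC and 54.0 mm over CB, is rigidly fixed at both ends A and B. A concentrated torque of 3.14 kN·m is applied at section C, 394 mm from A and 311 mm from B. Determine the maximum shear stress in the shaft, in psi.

Compatibility: T_A·a/J_AC = T_B·b/J_CB with T_A + T_B = T₀.
J_AC = 2.18×10^-7 m⁴, J_CB = 8.35×10^-7 m⁴, so T_A = T₀·(J_AC/a)/((J_AC/a)+(J_CB/b)) = 536.5 N·m, T_B = 2603 N·m.
τ in each portion: τ_AC = 4.75×10^7 Pa, τ_CB = 8.42×10^7 Pa; maximum is in CB.
τ_max = T_CB·r/J = 2603·0.0270/8.35×10^-7 = 8.421×10^7 Pa.

12200 psi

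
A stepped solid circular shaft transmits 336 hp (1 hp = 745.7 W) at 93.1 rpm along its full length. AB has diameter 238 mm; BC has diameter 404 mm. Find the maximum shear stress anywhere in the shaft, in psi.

ω = 2π·93.1/60 = 9.749 rad/s, so T = P/ω = 336×745.7 / 9.749 = 25700 N·m.
Under the same torque, τ_max = 16T/(πd³) is largest where d is smallest — segment AB (d = 238 mm).
τ_max = 16·25700/(π·(0.238)³) = 9.709×10^6 Pa.

1410 psi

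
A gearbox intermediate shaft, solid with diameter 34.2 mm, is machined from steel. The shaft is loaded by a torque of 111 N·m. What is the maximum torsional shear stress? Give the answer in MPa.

14.1 MPa

J = πd⁴/32 = π(0.0342)⁴/32 = 1.343×10^-7 m⁴.
τ_max = T·r/J = 111.0 × 0.0171 / 1.343×10^-7 = 1.413×10^7 Pa.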